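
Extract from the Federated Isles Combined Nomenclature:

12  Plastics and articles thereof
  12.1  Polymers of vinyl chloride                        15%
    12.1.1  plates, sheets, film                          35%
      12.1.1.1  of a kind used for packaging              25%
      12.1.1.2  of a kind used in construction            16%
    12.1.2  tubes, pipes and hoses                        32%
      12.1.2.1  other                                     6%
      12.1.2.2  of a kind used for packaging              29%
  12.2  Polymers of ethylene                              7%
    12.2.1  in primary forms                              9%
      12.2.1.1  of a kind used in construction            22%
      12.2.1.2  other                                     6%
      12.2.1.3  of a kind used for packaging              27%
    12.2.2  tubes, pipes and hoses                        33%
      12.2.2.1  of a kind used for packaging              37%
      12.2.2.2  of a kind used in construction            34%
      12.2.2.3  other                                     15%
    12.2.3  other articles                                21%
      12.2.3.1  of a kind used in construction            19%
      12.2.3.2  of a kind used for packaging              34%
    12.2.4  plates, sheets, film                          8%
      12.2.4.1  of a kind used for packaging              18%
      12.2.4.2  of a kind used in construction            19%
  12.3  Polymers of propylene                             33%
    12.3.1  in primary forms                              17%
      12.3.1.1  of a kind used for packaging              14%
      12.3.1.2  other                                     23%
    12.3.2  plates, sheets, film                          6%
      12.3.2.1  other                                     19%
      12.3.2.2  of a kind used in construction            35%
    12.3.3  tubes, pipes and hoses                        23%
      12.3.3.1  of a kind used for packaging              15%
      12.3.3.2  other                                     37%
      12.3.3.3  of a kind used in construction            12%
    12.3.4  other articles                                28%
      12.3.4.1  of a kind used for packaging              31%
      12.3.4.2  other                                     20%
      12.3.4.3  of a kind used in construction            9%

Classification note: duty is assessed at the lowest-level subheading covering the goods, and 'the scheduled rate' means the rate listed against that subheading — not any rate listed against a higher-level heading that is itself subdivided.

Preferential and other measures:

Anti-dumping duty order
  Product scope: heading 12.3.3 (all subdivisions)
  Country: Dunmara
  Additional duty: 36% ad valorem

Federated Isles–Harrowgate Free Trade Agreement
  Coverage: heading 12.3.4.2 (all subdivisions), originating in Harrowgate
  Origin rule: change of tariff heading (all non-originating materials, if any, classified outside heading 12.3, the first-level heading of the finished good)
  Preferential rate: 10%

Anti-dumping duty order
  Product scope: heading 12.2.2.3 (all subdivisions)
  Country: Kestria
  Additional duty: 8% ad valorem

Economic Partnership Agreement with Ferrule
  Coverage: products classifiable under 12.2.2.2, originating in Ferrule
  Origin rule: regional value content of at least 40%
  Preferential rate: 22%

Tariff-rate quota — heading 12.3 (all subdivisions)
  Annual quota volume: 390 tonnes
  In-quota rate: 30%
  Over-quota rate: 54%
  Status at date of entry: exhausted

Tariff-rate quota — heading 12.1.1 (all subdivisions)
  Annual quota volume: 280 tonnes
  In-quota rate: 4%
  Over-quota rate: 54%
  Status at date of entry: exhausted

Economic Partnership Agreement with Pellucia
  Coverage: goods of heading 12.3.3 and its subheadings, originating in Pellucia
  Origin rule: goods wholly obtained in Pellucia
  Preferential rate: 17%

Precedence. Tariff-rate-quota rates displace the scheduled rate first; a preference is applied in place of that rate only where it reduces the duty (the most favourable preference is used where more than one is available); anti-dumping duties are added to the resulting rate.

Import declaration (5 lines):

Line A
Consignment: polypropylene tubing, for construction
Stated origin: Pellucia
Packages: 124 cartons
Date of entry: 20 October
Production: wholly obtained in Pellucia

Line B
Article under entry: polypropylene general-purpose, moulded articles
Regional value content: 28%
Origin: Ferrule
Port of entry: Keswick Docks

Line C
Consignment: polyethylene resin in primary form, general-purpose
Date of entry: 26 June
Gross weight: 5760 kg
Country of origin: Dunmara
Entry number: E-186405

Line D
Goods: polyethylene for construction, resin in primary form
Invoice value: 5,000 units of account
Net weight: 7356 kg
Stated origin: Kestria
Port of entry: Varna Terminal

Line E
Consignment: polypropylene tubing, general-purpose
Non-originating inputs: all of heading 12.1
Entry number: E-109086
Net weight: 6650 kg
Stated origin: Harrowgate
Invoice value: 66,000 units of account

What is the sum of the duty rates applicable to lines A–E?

Line A: polypropylene → 12.3; tubing → 12.3.3; for construction → 12.3.3.3. Scheduled 12%. quota on 12.3 exhausted → over-quota 54%; Pellucia agreement on 12.3.3: wholly obtained → 17% available; preferential 17%. → 17%.
Line B: polypropylene → 12.3; moulded articles → 12.3.4; general-purpose → 12.3.4.2. Scheduled 20%. quota on 12.3 exhausted → over-quota 54%; Ferrule agreement on 12.2.2.2: 12.3.4.2 not covered. → 54%.
Line C: polyethylene → 12.2; resin in primary form → 12.2.1; general-purpose → 12.2.1.2. Scheduled 6%. No special measure applies. → 6%.
Line D: polyethylene → 12.2; resin in primary form → 12.2.1; for construction → 12.2.1.1. Scheduled 22%. No special measure applies. → 22%.
Line E: polypropylene → 12.3; tubing → 12.3.3; general-purpose → 12.3.3.2. Scheduled 37%. quota on 12.3 exhausted → over-quota 54%; Harrowgate agreement on 12.3.4.2: 12.3.3.2 not covered. → 54%.
Sum: 17% + 54% + 6% + 22% + 54% = 153%.

153%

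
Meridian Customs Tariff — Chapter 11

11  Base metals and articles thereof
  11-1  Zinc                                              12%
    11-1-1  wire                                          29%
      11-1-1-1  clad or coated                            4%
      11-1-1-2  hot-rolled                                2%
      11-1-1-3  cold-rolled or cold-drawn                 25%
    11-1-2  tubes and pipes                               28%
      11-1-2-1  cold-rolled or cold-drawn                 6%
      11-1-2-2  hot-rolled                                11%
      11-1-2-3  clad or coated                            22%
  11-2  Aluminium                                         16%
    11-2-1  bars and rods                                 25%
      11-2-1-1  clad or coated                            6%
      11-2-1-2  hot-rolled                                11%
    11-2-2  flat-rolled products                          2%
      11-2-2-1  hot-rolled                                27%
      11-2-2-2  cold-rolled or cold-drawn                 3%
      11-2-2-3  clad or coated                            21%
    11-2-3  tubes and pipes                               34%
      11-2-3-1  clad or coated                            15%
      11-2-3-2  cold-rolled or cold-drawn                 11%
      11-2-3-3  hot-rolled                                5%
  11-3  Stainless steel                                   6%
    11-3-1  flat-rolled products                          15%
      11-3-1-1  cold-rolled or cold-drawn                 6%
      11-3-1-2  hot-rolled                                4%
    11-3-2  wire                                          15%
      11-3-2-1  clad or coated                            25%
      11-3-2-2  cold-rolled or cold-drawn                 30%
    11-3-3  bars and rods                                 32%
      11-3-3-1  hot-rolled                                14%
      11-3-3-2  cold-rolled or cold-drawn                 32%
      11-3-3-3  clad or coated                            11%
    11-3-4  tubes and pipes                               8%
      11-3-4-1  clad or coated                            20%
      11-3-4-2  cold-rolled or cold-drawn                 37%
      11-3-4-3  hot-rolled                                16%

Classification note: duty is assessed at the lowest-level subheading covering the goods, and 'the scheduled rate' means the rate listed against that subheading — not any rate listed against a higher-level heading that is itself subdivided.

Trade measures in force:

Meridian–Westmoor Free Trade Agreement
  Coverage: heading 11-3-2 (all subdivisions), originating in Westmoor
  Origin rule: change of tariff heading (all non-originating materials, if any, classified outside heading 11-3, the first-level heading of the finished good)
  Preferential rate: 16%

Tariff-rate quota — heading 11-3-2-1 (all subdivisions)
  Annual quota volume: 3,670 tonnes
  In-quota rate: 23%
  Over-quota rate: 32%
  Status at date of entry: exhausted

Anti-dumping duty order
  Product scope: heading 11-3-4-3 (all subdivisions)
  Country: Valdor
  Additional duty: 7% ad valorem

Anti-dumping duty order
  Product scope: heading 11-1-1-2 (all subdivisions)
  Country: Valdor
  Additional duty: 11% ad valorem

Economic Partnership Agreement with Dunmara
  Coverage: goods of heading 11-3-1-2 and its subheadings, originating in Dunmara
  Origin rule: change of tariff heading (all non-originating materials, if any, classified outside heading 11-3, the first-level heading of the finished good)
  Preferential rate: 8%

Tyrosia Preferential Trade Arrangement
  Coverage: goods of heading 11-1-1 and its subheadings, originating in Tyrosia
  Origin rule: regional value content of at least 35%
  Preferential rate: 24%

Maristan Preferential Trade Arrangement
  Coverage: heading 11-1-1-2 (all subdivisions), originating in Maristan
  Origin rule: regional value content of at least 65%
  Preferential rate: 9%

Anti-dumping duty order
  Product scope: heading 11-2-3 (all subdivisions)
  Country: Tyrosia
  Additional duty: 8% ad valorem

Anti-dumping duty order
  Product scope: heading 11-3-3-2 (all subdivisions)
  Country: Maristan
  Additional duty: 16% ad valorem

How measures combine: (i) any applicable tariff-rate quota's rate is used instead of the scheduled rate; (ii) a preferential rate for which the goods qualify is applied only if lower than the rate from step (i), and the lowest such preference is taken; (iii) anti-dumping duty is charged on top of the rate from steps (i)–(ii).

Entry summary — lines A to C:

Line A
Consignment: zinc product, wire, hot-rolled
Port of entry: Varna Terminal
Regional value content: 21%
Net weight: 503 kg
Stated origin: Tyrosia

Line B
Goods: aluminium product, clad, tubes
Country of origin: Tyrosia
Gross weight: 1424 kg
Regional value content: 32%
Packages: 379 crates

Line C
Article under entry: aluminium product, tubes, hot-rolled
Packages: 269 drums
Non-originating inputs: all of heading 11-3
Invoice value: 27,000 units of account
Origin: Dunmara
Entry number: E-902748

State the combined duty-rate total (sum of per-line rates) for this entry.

30%

Line A: zinc → 11-1; wire → 11-1-1; hot-rolled → 11-1-1-2. Scheduled 2%. Tyrosia agreement on 11-1-1: RVC < 35%. → 2%.
Line B: aluminium → 11-2; tubes → 11-2-3; clad → 11-2-3-1. Scheduled 15%. Tyrosia agreement on 11-1-1: 11-2-3-1 not covered; anti-dumping (Tyrosia, 11-2-3): +8%; total 15% + 8% = 23%. → 23%.
Line C: aluminium → 11-2; tubes → 11-2-3; hot-rolled → 11-2-3-3. Scheduled 5%. Dunmara agreement on 11-3-1-2: 11-2-3-3 not covered. → 5%.
Sum: 2% + 23% + 5% = 30%.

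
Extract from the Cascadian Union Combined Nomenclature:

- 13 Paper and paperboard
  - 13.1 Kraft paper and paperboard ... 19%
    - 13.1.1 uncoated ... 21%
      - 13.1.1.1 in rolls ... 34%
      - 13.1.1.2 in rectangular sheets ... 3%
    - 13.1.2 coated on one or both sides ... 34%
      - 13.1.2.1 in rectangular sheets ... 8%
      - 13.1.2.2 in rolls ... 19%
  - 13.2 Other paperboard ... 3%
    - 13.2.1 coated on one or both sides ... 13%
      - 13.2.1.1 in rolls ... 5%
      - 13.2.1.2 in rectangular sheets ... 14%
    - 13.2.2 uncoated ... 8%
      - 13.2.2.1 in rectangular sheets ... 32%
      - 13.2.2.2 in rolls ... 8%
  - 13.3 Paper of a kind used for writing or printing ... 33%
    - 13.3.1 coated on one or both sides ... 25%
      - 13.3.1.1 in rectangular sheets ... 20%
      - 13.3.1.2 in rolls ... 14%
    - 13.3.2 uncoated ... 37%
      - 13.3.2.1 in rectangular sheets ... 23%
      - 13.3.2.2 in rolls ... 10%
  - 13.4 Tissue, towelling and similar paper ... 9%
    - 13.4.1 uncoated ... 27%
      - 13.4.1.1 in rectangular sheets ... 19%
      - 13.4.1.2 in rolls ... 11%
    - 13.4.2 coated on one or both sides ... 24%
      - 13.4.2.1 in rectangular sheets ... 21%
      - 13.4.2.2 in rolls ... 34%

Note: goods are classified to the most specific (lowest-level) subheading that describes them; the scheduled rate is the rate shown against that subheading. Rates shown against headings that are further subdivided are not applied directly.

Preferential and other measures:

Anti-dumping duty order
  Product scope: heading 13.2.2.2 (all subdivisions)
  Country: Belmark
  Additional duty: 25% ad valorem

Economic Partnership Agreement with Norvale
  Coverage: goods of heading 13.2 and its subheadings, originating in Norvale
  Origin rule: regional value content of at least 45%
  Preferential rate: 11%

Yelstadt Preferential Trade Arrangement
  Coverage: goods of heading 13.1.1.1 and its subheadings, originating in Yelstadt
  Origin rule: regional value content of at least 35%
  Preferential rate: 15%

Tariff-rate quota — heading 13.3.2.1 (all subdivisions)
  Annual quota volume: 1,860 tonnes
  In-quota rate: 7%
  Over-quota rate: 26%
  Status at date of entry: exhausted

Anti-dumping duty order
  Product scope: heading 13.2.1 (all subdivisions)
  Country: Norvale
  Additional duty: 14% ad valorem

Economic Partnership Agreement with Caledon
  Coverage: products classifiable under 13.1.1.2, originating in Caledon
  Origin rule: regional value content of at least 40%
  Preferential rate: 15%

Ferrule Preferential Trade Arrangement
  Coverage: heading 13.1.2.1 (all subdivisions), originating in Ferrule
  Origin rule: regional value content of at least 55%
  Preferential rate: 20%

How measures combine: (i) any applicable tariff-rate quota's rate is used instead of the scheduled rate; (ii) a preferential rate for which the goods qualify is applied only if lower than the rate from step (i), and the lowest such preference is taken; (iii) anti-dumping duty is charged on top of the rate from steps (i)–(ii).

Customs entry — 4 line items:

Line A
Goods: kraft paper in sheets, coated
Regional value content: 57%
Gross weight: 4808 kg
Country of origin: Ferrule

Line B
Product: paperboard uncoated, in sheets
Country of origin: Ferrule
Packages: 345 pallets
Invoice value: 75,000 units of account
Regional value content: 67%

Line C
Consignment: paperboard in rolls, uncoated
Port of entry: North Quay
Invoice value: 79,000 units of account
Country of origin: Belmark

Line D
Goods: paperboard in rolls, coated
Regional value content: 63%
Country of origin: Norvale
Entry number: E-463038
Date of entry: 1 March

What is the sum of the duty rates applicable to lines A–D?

Line A: kraft paper → 13.1; coated → 13.1.2; in sheets → 13.1.2.1. Scheduled 8%. Ferrule agreement on 13.1.2.1: RVC ≥ 55% → 20% available; preference 20% not lower than 8% → no reduction. → 8%.
Line B: paperboard → 13.2; uncoated → 13.2.2; in sheets → 13.2.2.1. Scheduled 32%. Ferrule agreement on 13.1.2.1: 13.2.2.1 not covered. → 32%.
Line C: paperboard → 13.2; uncoated → 13.2.2; in rolls → 13.2.2.2. Scheduled 8%. anti-dumping (Belmark, 13.2.2.2): +25%; total 8% + 25% = 33%. → 33%.
Line D: paperboard → 13.2; coated → 13.2.1; in rolls → 13.2.1.1. Scheduled 5%. Norvale agreement on 13.2: RVC ≥ 45% → 11% available; preference 11% not lower than 5% → no reduction; anti-dumping (Norvale, 13.2.1): +14%; total 5% + 14% = 19%. → 19%.
Sum: 8% + 32% + 33% + 19% = 92%.

92%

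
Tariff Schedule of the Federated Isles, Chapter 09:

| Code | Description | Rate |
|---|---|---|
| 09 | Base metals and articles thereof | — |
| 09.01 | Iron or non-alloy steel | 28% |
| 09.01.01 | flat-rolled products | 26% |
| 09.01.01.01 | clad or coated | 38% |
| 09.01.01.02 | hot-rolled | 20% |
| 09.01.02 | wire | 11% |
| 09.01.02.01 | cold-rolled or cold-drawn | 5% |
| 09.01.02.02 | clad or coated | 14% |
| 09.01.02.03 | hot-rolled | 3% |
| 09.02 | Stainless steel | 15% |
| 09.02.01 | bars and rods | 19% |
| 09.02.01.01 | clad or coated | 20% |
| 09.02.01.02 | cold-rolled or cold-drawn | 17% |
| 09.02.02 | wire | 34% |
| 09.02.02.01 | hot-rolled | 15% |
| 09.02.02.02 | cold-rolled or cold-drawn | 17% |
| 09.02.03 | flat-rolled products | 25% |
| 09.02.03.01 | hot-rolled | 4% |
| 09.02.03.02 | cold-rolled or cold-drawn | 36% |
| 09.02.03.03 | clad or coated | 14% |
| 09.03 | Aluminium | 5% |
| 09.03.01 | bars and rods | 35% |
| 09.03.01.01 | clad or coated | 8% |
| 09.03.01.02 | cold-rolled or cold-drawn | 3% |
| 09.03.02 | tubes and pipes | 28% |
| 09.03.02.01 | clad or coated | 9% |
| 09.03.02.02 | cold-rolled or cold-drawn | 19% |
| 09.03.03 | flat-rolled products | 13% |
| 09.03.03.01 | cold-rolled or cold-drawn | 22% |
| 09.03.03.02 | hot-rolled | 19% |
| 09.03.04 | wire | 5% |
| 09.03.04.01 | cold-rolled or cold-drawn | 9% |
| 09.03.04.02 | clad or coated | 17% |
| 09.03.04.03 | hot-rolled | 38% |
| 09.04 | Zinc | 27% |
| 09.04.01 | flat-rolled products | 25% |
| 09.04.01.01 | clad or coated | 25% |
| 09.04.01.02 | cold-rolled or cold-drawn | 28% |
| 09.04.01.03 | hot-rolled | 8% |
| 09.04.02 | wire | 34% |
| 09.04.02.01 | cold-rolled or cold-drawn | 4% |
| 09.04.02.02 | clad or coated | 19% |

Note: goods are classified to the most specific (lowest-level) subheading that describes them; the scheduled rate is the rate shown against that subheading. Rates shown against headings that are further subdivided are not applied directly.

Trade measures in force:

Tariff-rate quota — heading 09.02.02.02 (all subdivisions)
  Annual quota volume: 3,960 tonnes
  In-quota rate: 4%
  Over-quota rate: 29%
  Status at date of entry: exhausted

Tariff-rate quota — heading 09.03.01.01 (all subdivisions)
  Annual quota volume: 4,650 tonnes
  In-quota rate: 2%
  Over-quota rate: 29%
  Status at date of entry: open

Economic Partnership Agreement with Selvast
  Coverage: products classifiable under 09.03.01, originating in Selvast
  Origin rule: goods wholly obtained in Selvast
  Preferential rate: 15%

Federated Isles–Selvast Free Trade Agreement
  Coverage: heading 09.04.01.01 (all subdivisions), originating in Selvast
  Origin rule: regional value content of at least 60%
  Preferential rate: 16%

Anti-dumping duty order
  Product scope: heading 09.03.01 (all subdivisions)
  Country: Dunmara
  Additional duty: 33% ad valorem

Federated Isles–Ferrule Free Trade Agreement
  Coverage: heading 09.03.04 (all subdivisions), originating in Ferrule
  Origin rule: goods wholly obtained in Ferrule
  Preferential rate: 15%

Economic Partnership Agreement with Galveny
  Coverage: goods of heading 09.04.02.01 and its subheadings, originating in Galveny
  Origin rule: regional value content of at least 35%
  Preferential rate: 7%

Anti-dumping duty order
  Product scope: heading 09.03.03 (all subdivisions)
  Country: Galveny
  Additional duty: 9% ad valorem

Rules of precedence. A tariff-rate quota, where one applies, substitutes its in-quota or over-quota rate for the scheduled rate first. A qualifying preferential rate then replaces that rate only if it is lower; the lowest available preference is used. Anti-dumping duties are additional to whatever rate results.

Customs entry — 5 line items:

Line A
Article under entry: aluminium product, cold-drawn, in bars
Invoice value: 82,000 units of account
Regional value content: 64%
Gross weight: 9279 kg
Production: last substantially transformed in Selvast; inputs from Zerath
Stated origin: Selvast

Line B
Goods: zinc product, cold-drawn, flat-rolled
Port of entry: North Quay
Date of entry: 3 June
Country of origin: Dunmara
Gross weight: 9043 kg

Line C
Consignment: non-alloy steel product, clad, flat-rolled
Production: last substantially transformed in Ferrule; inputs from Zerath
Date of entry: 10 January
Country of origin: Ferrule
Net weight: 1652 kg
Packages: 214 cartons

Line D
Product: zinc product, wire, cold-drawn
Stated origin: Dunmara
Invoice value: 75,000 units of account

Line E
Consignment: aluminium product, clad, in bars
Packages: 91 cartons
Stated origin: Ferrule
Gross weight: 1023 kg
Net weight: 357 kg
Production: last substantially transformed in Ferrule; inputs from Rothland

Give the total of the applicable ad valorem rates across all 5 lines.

75%

Line A: aluminium → 09.03; in bars → 09.03.01; cold-drawn → 09.03.01.02. Scheduled 3%. Selvast agreement on 09.03.01: not wholly obtained; Selvast agreement on 09.04.01.01: 09.03.01.02 not covered. → 3%.
Line B: zinc → 09.04; flat-rolled → 09.04.01; cold-drawn → 09.04.01.02. Scheduled 28%. No special measure applies. → 28%.
Line C: non-alloy steel → 09.01; flat-rolled → 09.01.01; clad → 09.01.01.01. Scheduled 38%. Ferrule agreement on 09.03.04: 09.01.01.01 not covered. → 38%.
Line D: zinc → 09.04; wire → 09.04.02; cold-drawn → 09.04.02.01. Scheduled 4%. No special measure applies. → 4%.
Line E: aluminium → 09.03; in bars → 09.03.01; clad → 09.03.01.01. Scheduled 8%. quota on 09.03.01.01 open → in-quota 2%; Ferrule agreement on 09.03.04: 09.03.01.01 not covered. → 2%.
Sum: 3% + 28% + 38% + 4% + 2% = 75%.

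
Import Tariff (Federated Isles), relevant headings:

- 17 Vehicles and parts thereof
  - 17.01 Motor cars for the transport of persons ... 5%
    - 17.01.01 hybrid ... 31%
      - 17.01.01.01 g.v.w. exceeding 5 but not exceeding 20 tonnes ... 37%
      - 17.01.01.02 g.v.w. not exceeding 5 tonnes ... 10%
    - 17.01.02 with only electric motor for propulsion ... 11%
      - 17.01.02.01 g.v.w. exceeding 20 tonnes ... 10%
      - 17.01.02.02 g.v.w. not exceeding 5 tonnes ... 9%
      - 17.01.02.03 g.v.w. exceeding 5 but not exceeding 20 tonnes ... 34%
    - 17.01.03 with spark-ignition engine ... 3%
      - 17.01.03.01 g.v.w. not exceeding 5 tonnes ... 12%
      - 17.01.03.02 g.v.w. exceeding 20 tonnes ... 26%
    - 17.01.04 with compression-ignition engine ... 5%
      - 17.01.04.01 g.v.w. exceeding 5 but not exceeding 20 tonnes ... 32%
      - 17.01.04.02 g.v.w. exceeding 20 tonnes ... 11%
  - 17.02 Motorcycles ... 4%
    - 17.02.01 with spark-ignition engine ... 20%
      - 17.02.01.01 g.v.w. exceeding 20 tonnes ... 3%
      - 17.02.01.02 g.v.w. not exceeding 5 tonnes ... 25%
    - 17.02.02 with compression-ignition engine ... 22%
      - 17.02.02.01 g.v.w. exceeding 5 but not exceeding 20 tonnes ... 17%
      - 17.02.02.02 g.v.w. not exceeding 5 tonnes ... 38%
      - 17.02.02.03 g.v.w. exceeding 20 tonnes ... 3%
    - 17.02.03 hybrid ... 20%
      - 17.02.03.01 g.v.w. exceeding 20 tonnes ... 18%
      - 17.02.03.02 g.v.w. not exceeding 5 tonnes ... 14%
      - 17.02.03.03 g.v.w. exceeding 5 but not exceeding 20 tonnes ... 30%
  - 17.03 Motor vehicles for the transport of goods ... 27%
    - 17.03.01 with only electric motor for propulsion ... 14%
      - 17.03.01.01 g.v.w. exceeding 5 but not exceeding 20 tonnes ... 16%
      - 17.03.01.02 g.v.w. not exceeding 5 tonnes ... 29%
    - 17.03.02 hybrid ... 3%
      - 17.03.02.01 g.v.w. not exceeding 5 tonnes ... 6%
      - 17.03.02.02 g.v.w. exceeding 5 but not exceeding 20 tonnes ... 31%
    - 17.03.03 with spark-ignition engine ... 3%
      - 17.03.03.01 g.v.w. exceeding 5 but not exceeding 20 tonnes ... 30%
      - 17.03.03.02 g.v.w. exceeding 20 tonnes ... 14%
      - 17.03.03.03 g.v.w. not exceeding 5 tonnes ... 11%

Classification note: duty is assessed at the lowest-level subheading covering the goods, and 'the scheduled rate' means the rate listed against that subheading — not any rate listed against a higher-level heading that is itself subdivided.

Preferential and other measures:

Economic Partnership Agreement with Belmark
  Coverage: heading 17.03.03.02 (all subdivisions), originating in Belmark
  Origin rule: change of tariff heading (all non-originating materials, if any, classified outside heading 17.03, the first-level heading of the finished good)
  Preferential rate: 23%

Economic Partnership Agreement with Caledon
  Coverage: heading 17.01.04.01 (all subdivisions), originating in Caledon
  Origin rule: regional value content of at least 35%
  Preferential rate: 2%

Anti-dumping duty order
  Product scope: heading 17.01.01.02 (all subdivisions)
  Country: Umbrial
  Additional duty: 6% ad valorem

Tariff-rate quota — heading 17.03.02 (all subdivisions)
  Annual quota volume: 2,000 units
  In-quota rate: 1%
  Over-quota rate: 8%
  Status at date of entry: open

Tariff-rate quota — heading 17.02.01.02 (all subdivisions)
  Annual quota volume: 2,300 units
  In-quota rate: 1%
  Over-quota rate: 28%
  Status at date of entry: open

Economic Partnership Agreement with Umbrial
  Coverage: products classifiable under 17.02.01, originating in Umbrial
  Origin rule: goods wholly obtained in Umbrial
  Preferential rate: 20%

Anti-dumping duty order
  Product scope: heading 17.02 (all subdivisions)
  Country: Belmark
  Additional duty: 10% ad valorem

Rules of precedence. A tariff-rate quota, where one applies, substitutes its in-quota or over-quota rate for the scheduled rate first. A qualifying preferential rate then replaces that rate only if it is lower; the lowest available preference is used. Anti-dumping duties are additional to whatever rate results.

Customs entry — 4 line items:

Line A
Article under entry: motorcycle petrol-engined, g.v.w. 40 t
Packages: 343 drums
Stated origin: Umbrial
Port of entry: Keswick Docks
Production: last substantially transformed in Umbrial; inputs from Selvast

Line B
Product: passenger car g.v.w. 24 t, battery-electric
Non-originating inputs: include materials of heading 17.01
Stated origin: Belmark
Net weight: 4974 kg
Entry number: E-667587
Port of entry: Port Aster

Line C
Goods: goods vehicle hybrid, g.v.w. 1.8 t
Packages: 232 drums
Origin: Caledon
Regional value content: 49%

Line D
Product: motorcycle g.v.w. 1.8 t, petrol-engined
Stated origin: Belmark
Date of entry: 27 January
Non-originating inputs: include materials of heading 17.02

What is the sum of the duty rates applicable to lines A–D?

25%

Line A: motorcycle → 17.02; petrol-engined → 17.02.01; g.v.w. 40 t → 17.02.01.01. Scheduled 3%. Umbrial agreement on 17.02.01: not wholly obtained. → 3%.
Line B: passenger car → 17.01; battery-electric → 17.01.02; g.v.w. 24 t → 17.01.02.01. Scheduled 10%. Belmark agreement on 17.03.03.02: 17.01.02.01 not covered. → 10%.
Line C: goods vehicle → 17.03; hybrid → 17.03.02; g.v.w. 1.8 t → 17.03.02.01. Scheduled 6%. quota on 17.03.02 open → in-quota 1%; Caledon agreement on 17.01.04.01: 17.03.02.01 not covered. → 1%.
Line D: motorcycle → 17.02; petrol-engined → 17.02.01; g.v.w. 1.8 t → 17.02.01.02. Scheduled 25%. quota on 17.02.01.02 open → in-quota 1%; Belmark agreement on 17.03.03.02: 17.02.01.02 not covered; anti-dumping (Belmark, 17.02): +10%; total 1% + 10% = 11%. → 11%.
Sum: 3% + 10% + 1% + 11% = 25%.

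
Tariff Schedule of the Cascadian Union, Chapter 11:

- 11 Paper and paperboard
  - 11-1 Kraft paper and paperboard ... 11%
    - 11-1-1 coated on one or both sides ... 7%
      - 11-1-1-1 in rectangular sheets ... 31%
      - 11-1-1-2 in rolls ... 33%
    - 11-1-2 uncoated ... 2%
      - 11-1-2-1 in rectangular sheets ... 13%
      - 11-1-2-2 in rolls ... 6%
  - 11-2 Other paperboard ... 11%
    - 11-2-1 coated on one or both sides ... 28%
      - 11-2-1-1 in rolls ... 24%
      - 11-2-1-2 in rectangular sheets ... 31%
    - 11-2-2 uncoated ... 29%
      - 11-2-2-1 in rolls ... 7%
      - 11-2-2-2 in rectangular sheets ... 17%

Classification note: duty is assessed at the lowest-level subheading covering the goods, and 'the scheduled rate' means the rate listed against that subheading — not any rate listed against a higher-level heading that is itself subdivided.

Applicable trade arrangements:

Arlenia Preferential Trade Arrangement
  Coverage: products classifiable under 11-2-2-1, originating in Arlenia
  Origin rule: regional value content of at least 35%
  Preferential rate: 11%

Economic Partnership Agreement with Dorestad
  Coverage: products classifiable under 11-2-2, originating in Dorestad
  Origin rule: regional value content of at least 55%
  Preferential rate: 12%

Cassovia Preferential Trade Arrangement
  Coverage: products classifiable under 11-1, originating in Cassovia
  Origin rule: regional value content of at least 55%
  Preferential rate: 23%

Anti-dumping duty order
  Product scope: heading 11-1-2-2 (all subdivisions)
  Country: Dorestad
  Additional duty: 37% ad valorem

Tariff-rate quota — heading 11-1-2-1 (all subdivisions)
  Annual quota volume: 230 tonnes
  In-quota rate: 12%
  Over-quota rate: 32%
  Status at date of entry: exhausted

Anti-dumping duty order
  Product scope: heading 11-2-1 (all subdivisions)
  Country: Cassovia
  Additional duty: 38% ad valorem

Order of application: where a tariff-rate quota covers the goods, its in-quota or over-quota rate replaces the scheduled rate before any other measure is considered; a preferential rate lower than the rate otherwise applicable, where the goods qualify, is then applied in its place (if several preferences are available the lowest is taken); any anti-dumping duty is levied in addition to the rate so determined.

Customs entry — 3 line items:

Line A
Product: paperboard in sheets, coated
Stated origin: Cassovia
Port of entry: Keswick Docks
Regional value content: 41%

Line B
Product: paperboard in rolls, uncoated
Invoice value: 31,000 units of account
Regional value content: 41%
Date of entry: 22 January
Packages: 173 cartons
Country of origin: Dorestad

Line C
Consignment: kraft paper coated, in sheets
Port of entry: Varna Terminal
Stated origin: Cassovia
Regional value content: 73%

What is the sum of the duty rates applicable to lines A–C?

Line A: paperboard → 11-2; coated → 11-2-1; in sheets → 11-2-1-2. Scheduled 31%. Cassovia agreement on 11-1: 11-2-1-2 not covered; anti-dumping (Cassovia, 11-2-1): +38%; total 31% + 38% = 69%. → 69%.
Line B: paperboard → 11-2; uncoated → 11-2-2; in rolls → 11-2-2-1. Scheduled 7%. Dorestad agreement on 11-2-2: RVC < 55%. → 7%.
Line C: kraft paper → 11-1; coated → 11-1-1; in sheets → 11-1-1-1. Scheduled 31%. Cassovia agreement on 11-1: RVC ≥ 55% → 23% available; preferential 23%. → 23%.
Sum: 69% + 7% + 23% = 99%.

99%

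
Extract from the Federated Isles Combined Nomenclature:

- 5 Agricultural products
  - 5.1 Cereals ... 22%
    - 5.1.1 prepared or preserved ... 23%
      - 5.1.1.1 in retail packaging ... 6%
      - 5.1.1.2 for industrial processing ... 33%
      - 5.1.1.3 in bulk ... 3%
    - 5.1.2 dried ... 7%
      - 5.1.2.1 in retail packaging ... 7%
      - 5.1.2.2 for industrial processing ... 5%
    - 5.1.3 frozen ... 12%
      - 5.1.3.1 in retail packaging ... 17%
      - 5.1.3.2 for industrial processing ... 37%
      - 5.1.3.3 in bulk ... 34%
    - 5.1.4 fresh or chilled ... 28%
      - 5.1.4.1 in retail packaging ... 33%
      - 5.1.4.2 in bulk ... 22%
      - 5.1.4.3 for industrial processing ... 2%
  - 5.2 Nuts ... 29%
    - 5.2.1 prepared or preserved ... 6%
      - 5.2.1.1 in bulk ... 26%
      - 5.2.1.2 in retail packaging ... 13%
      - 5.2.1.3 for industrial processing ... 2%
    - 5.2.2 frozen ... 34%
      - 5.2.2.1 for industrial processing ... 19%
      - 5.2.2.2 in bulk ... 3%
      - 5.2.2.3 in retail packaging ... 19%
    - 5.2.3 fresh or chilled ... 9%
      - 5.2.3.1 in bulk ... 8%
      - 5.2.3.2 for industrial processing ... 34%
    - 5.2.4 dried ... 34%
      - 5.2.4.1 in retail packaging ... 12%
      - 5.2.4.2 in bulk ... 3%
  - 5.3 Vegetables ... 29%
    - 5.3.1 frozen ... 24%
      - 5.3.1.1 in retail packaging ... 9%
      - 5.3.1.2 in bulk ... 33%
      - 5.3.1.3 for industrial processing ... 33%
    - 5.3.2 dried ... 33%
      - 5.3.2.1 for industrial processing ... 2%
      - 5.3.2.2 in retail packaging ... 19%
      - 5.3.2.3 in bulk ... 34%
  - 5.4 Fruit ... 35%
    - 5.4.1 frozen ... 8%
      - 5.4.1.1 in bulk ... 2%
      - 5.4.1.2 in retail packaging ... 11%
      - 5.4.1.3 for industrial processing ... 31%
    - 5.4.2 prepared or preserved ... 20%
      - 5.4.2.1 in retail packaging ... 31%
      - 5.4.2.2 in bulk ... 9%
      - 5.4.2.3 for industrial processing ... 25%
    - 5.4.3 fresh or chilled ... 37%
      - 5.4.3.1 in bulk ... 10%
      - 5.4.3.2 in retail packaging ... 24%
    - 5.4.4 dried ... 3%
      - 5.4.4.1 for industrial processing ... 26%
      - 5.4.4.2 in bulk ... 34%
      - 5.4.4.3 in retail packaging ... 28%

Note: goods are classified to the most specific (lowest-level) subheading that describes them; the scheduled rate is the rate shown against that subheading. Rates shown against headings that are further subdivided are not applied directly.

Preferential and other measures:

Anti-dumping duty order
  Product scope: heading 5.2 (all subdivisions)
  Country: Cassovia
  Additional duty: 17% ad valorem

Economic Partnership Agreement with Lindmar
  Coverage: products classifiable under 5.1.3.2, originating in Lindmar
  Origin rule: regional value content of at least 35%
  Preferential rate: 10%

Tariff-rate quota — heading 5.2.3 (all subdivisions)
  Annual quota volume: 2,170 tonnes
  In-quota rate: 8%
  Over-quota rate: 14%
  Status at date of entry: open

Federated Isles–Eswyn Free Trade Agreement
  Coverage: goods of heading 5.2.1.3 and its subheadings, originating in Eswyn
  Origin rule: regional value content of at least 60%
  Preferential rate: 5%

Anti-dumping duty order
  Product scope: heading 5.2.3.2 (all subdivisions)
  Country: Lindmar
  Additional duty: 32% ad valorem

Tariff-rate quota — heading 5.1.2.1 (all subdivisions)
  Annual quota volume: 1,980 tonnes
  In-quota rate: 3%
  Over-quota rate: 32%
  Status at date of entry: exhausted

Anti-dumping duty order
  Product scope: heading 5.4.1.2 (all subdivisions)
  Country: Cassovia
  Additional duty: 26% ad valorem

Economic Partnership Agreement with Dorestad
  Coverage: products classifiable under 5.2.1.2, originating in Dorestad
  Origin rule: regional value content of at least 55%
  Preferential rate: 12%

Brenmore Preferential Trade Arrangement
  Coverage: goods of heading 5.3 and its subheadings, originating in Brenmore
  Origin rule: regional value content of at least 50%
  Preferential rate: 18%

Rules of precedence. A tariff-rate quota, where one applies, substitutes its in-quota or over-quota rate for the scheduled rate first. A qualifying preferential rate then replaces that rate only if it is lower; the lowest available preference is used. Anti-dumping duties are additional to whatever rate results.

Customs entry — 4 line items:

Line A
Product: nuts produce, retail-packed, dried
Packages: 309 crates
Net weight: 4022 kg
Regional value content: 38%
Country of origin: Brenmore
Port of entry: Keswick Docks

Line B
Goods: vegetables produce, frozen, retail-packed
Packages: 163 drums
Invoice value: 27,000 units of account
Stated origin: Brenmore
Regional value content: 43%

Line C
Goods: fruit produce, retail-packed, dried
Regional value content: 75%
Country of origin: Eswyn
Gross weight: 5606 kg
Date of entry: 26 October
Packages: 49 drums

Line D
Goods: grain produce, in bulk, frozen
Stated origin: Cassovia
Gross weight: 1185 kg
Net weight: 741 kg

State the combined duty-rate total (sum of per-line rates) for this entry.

Line A: nuts → 5.2; dried → 5.2.4; retail-packed → 5.2.4.1. Scheduled 12%. Brenmore agreement on 5.3: 5.2.4.1 not covered. → 12%.
Line B: vegetables → 5.3; frozen → 5.3.1; retail-packed → 5.3.1.1. Scheduled 9%. Brenmore agreement on 5.3: RVC < 50%. → 9%.
Line C: fruit → 5.4; dried → 5.4.4; retail-packed → 5.4.4.3. Scheduled 28%. Eswyn agreement on 5.2.1.3: 5.4.4.3 not covered. → 28%.
Line D: grain → 5.1; frozen → 5.1.3; in bulk → 5.1.3.3. Scheduled 34%. No special measure applies. → 34%.
Sum: 12% + 9% + 28% + 34% = 83%.

83%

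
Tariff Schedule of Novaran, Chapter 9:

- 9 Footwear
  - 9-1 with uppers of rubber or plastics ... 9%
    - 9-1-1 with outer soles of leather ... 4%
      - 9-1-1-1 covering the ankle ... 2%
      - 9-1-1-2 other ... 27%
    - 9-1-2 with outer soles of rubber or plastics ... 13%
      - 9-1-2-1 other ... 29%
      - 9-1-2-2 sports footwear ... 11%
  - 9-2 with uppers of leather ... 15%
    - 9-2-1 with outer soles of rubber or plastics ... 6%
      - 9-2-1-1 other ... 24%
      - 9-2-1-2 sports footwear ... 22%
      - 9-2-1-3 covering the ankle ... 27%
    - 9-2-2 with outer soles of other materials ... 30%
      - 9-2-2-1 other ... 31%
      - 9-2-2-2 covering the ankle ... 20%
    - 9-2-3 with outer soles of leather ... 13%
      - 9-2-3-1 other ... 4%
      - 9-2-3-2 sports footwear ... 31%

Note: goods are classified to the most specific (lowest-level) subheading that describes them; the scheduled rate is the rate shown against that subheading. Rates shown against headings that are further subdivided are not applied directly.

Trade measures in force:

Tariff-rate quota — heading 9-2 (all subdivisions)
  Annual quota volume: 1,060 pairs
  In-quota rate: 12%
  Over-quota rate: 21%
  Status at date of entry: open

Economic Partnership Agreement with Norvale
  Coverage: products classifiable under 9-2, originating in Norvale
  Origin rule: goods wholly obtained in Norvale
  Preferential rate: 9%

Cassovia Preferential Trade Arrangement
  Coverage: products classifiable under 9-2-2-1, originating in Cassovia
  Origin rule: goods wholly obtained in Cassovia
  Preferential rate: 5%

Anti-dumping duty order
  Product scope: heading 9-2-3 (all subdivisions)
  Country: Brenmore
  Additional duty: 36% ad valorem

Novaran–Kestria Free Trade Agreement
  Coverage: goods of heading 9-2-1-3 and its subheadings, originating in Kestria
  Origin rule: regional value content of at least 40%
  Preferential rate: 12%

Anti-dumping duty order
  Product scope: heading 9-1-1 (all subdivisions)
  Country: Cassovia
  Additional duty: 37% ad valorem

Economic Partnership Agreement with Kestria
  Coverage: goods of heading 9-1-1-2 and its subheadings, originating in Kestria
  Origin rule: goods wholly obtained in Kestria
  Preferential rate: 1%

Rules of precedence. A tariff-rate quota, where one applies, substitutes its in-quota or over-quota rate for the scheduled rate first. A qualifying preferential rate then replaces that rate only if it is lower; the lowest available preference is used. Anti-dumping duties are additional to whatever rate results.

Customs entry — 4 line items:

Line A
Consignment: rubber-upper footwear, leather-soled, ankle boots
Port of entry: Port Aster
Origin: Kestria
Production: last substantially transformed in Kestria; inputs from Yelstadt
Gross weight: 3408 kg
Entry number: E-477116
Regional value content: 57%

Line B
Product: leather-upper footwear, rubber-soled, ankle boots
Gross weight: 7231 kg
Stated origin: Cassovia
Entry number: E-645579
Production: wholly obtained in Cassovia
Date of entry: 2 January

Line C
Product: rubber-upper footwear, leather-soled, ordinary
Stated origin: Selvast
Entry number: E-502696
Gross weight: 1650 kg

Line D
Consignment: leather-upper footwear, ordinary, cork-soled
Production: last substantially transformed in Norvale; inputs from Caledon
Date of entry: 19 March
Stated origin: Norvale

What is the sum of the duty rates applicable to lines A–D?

Line A: rubber-upper → 9-1; leather-soled → 9-1-1; ankle boots → 9-1-1-1. Scheduled 2%. Kestria agreement on 9-2-1-3: 9-1-1-1 not covered; Kestria agreement on 9-1-1-2: 9-1-1-1 not covered. → 2%.
Line B: leather-upper → 9-2; rubber-soled → 9-2-1; ankle boots → 9-2-1-3. Scheduled 27%. quota on 9-2 open → in-quota 12%; Cassovia agreement on 9-2-2-1: 9-2-1-3 not covered. → 12%.
Line C: rubber-upper → 9-1; leather-soled → 9-1-1; ordinary → 9-1-1-2. Scheduled 27%. No special measure applies. → 27%.
Line D: leather-upper → 9-2; cork-soled → 9-2-2; ordinary → 9-2-2-1. Scheduled 31%. quota on 9-2 open → in-quota 12%; Norvale agreement on 9-2: not wholly obtained. → 12%.
Sum: 2% + 12% + 27% + 12% = 53%.

53%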